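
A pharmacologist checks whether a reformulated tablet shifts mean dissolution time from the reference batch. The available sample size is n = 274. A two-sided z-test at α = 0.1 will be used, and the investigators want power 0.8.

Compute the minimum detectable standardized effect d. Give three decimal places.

Required noncentrality: δ = z_{0.05} + z_{0.20} = 1.645 + 0.842 = 2.486.
(The second rejection-region term Φ(−δ − z_{α/2}) is negligible and dropped.)
δ = d·√n ⇒ d = δ/√n = 2.486/√274 = 0.1502.

d ≈ 0.150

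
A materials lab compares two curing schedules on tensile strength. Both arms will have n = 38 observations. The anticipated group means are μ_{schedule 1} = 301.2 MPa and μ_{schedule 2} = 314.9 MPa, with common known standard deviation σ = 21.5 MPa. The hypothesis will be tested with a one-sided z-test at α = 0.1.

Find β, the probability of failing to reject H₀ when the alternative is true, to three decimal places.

β ≈ 0.067

Standardized effect: d = |μ_{schedule 1} − μ_{schedule 2}| / σ = |301.2 − 314.9| / 21.5 = 0.6372
Noncentrality parameter: δ = d·√(n/2) = 0.6372 × √(38/2) = 2.7775
One-sided α = 0.1 → critical value z_{0.1} = 1.282.
Power = Φ(δ − 1.282) = Φ(1.496) = 0.9327.
Type II error: β = 1 − power = 1 − 0.9327 = 0.0673.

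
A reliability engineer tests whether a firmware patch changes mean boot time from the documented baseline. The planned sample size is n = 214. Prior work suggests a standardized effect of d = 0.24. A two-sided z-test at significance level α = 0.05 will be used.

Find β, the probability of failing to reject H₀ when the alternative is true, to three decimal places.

Noncentrality parameter: δ = d·√n = 0.24 × √214 = 3.5109
Two-sided α = 0.05 → critical value z_{0.025} = 1.960.
Power = Φ(δ − 1.960) + Φ(−δ − 1.960) = Φ(1.551) + Φ(-5.471) = 0.9395 + 0.0000 = 0.9395.
Type II error: β = 1 − power = 1 − 0.9395 = 0.0605.

β ≈ 0.060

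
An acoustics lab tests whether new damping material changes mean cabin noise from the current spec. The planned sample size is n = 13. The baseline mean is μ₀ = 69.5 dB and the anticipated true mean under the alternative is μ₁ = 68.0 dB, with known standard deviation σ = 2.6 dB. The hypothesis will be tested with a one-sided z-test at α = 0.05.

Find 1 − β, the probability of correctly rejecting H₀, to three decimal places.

Standardized effect: d = |μ₁ − μ₀| / σ = |68.0 − 69.5| / 2.6 = 0.5769
Noncentrality parameter: δ = d·√n = 0.5769 × √13 = 2.0801
One-sided α = 0.05 → critical value z_{0.05} = 1.645.
Power = P(Z > 1.645 − δ) = Φ(0.435) = 0.6683.

Power ≈ 0.668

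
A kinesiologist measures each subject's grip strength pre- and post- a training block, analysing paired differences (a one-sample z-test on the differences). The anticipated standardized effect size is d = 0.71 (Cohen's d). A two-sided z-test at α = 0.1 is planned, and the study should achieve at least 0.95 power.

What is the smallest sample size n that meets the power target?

Set Φ(δ − 1.645) = 0.95; then δ − 1.645 = Φ⁻¹(0.95) = 1.645, giving δ = 3.290.
(For δ > 0 the lower-tail rejection region contributes negligibly to power, so the one-term inversion is standard.)
δ = d·√n ⇒ n = (δ/d)² = (3.290 / 0.71)² = 21.47.
Round up to the next whole unit.

n = 22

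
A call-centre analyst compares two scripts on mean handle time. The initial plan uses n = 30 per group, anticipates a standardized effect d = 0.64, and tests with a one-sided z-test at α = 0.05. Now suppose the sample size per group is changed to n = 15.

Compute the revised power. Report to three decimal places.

Power ≈ 0.543

With n = 15 per group: δ = d·√(n/2) = 0.64 × √(15/2) = 1.7527. Critical value z_{0.05} = 1.645.
Revised power = P(Z > 1.645 − δ) = Φ(0.108) = 0.5429.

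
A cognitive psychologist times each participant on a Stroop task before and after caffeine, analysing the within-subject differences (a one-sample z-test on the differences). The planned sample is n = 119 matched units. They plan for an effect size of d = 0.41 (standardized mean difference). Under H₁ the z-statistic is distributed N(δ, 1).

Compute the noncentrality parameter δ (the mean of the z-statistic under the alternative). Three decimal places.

The noncentrality parameter scales effect size by the design's sample-size factor: δ = d·√n = 0.41 × √119 = 4.4726

δ ≈ 4.473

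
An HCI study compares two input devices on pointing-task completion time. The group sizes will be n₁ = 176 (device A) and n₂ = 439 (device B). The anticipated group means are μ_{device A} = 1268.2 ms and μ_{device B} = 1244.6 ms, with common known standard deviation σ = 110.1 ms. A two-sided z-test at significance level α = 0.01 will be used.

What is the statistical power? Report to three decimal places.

Power ≈ 0.431

Standardized effect: d = |μ_{device A} − μ_{device B}| / σ = |1268.2 − 1244.6| / 110.1 = 0.2144
Noncentrality parameter: λ = d / √(1/n₁ + 1/n₂) = 0.2144 / √(1/176 + 1/439) = 2.4026
Two-sided α = 0.01 → critical value z_{0.005} = 2.576.
Power = Φ(λ − 2.576) + Φ(−λ − 2.576) = Φ(-0.173) + Φ(-4.978) = 0.4312 + 0.0000 = 0.4312.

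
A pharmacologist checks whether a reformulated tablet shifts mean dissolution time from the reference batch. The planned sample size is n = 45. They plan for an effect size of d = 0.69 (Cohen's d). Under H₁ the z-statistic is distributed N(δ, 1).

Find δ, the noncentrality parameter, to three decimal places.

δ ≈ 4.629

δ = d·√n = 0.69 × √45 = 4.6287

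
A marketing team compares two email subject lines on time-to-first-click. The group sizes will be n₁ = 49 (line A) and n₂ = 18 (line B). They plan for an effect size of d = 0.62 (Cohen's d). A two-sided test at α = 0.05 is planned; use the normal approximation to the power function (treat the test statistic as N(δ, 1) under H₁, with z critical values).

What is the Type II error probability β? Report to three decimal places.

β ≈ 0.386

Noncentrality parameter: δ = d / √(1/n₁ + 1/n₂) = 0.62 / √(1/49 + 1/18) = 2.2495
Critical value for a two-sided test at α = 0.05: z_{α/2} = 1.960.
Power = Φ(δ − 1.960) + Φ(−δ − 1.960) = Φ(0.290) + Φ(-4.209) = 0.6139 + 0.0000 = 0.6139.
Type II error: β = 1 − power = 1 − 0.6139 = 0.3861.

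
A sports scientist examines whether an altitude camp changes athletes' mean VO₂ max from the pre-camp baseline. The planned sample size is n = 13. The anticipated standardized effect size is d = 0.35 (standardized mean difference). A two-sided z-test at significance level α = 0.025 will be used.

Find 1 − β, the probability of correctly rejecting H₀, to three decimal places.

Power ≈ 0.164

Noncentrality parameter: δ = d·√n = 0.35 × √13 = 1.2619
Critical value for a two-sided test at α = 0.025: z_{α/2} = 2.241.
Power = Φ(δ − 2.241) + Φ(−δ − 2.241) = Φ(-0.979) + Φ(-3.503) = 0.1637 + 0.0002 = 0.1639.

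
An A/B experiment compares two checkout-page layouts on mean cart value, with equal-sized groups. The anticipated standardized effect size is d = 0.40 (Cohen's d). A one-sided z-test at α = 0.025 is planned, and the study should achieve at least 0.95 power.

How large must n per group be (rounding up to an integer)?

n = 163 per group

Set Φ(δ − 1.960) = 0.95; then δ − 1.960 = Φ⁻¹(0.95) = 1.645, giving δ = 3.605.
δ = d·√(n/2) ⇒ n = 2(δ/d)² = 2 × (3.605 / 0.40)² = 162.43.
Rounding up, n = 163 per group.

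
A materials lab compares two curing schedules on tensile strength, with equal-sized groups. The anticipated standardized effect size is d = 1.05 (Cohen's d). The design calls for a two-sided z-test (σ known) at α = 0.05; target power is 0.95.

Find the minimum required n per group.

For power 0.95 need Φ(δ − z_{0.025}) = 0.95, so δ = z_{0.025} + z_{0.05} = 1.960 + 1.645 = 3.605.
(For δ > 0 the lower-tail rejection region contributes negligibly to power, so the one-term inversion is standard.)
δ = d·√(n/2) ⇒ n = 2(δ/d)² = 2 × (3.605 / 1.05)² = 23.57.
Round up to the next whole unit.

n = 24 per group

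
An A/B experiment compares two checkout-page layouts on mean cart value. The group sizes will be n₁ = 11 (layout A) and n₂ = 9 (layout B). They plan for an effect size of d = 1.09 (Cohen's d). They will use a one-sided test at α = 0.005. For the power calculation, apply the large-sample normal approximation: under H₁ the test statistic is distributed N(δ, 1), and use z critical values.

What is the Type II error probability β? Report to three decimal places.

β ≈ 0.560

Noncentrality parameter: δ = d / √(1/n₁ + 1/n₂) = 1.09 / √(1/11 + 1/9) = 2.4251
Critical value for a one-sided test at α = 0.005: z_α = 2.576.
Power = P(Z > 2.576 − δ) = Φ(-0.151) = 0.4401.
Type II error: β = 1 − power = 1 − 0.4401 = 0.5599.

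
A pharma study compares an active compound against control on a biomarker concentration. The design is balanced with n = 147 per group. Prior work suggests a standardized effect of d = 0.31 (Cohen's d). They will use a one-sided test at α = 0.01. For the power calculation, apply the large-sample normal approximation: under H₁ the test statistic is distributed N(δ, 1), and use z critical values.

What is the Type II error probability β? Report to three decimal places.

Noncentrality parameter: δ = d·√(n/2) = 0.31 × √(147/2) = 2.6577
Critical value for a one-sided test at α = 0.01: z_α = 2.326.
Power = Φ(δ − 2.326) = Φ(0.331) = 0.6298.
Type II error: β = 1 − power = 1 − 0.6298 = 0.3702.

β ≈ 0.370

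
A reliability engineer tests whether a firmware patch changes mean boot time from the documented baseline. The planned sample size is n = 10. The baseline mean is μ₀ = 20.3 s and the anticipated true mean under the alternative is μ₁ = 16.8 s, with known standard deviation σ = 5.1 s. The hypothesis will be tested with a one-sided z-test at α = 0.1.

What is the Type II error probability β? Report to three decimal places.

β ≈ 0.187

Standardized effect: d = |μ₁ − μ₀| / σ = |16.8 − 20.3| / 5.1 = 0.6863
Noncentrality parameter: δ = d·√n = 0.6863 × √10 = 2.1702
One-sided α = 0.1 → critical value z_{0.1} = 1.282.
Power = Φ(δ − 1.282) = Φ(0.889) = 0.8129.
Type II error: β = 1 − power = 1 − 0.8129 = 0.1871.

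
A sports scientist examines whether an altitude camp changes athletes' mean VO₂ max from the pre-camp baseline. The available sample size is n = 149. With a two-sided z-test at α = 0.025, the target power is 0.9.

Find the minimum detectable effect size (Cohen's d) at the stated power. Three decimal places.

Required noncentrality: δ = z_{0.0125} + z_{0.10} = 2.241 + 1.282 = 3.523.
(The second rejection-region term Φ(−δ − z_{α/2}) is negligible and dropped.)
δ = d·√n ⇒ d = δ/√n = 3.523/√149 = 0.2886.

d ≈ 0.289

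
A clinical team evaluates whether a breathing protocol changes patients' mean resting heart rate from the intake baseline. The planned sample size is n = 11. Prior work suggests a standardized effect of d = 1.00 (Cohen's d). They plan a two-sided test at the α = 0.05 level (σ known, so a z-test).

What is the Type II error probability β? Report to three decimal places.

Noncentrality parameter: δ = d·√n = 1.00 × √11 = 3.3166
Two-sided α = 0.05 → critical value z_{0.025} = 1.960.
Power = Φ(δ − 1.960) + Φ(−δ − 1.960) = Φ(1.357) + Φ(-5.277) = 0.9126 + 0.0000 = 0.9126.
Type II error: β = 1 − power = 1 − 0.9126 = 0.0874.

β ≈ 0.087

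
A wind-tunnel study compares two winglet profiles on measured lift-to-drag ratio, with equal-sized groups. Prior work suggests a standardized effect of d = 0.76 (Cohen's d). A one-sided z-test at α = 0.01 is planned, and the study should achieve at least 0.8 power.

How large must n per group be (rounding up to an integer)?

n = 35 per group

For power 0.8 need Φ(δ − z_{0.01}) = 0.8, so δ = z_{0.01} + z_{0.20} = 2.326 + 0.842 = 3.168.
δ = d·√(n/2) ⇒ n = 2(δ/d)² = 2 × (3.168 / 0.76)² = 34.75.
Rounding up, n = 35 per group.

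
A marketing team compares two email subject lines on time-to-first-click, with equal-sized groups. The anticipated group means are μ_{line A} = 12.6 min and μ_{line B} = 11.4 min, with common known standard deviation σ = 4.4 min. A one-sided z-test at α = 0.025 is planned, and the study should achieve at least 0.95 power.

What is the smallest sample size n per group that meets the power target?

n = 350 per group

Standardized effect: d = |μ_{line A} − μ_{line B}| / σ = |12.6 − 11.4| / 4.4 = 0.2727
For power 0.95 need Φ(δ − z_{0.025}) = 0.95, so δ = z_{0.025} + z_{0.05} = 1.960 + 1.645 = 3.605.
δ = d·√(n/2) ⇒ n = 2(δ/d)² = 2 × (3.605 / 0.2727)² = 349.41.
Round up to the next whole unit.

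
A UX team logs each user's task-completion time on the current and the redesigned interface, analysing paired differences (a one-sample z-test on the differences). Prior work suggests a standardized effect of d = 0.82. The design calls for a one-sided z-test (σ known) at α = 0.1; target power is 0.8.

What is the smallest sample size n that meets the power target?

For power 0.8 need Φ(δ − z_{0.1}) = 0.8, so δ = z_{0.1} + z_{0.20} = 1.282 + 0.842 = 2.123.
δ = d·√n ⇒ n = (δ/d)² = (2.123 / 0.82)² = 6.70.
Rounding up, n = 7.

n = 7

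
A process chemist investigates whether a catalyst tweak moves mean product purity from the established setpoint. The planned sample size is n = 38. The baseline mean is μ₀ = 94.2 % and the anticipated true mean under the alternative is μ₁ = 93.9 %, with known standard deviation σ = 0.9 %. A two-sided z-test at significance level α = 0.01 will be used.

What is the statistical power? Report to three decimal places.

Power ≈ 0.301

Standardized effect: d = |μ₁ − μ₀| / σ = |93.9 − 94.2| / 0.9 = 0.3333
Noncentrality parameter: λ = d·√n = 0.3333 × √38 = 2.0548
Critical value for a two-sided test at α = 0.01: z_{α/2} = 2.576.
Power = Φ(λ − 2.576) + Φ(−λ − 2.576) = Φ(-0.521) + Φ(-4.631) = 0.3012 + 0.0000 = 0.3012.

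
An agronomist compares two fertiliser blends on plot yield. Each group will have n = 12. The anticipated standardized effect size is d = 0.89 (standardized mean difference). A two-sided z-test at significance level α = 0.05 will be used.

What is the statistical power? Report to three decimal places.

Power ≈ 0.587

Noncentrality parameter: δ = d·√(n/2) = 0.89 × √(12/2) = 2.1800
Two-sided α = 0.05 → critical value z_{0.025} = 1.960.
Power = Φ(δ − 1.960) + Φ(−δ − 1.960) = Φ(0.220) + Φ(-4.140) = 0.5871 + 0.0000 = 0.5871.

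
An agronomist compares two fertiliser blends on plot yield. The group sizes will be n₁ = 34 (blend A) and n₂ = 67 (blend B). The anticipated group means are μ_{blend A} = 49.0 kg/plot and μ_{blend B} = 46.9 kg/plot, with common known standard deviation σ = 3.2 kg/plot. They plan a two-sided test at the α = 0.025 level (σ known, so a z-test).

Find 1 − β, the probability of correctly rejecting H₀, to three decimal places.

Power ≈ 0.809

Standardized effect: d = |μ_{blend A} − μ_{blend B}| / σ = |49.0 − 46.9| / 3.2 = 0.6562
Noncentrality parameter: δ = d / √(1/n₁ + 1/n₂) = 0.6562 / √(1/34 + 1/67) = 3.1166
Two-sided α = 0.025 → critical value z_{0.0125} = 2.241.
Power = Φ(δ − 2.241) + Φ(−δ − 2.241) = Φ(0.875) + Φ(-5.358) = 0.8093 + 0.0000 = 0.8093.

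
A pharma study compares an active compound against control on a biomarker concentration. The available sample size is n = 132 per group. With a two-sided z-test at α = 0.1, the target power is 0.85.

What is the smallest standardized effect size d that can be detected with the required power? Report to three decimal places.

d ≈ 0.330

Need Φ(δ − 1.645) = 0.85, so δ = 1.645 + 1.036 = 2.681.
(The second rejection-region term Φ(−δ − z_{α/2}) is negligible and dropped.)
δ = d·√(n/2) ⇒ d = δ/√(n/2) = 2.681/√(132/2) = 0.3300.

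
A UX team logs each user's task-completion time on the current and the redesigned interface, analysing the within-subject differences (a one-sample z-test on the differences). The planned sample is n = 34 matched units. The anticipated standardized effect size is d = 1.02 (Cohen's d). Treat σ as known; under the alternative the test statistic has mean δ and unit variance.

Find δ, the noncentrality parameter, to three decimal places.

δ ≈ 5.948

The noncentrality parameter scales effect size by the design's sample-size factor: δ = d·√n = 1.02 × √34 = 5.9476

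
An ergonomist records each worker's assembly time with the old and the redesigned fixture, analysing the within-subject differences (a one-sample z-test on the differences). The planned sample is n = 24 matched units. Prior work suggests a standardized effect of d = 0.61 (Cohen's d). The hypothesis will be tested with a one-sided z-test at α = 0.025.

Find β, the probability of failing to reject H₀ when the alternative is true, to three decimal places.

Noncentrality parameter: δ = d·√n = 0.61 × √24 = 2.9884
Critical value for a one-sided test at α = 0.025: z_α = 1.960.
Power = P(Z > 1.960 − δ) = Φ(1.028) = 0.8481.
Type II error: β = 1 − power = 1 − 0.8481 = 0.1519.

β ≈ 0.152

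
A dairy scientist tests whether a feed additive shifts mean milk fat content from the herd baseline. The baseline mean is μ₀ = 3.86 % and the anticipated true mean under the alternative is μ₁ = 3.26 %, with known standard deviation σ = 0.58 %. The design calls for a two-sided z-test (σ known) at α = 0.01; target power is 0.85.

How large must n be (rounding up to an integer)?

n = 13

Standardized effect: d = |μ₁ − μ₀| / σ = |3.26 − 3.86| / 0.58 = 1.0345
Set Φ(δ − 2.576) = 0.85; then δ − 2.576 = Φ⁻¹(0.85) = 1.036, giving δ = 3.612.
(The Φ(−δ − z_{α/2}) term is vanishingly small for δ > 0 and is dropped in the standard sample-size formula.)
δ = d·√n ⇒ n = (δ/d)² = (3.612 / 1.0345)² = 12.19.
Round up to the next whole unit.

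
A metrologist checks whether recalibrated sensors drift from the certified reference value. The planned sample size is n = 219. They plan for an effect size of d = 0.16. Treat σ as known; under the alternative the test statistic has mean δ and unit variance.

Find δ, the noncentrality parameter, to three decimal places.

The noncentrality parameter scales effect size by the design's sample-size factor: δ = d·√n = 0.16 × √219 = 2.3678

δ ≈ 2.368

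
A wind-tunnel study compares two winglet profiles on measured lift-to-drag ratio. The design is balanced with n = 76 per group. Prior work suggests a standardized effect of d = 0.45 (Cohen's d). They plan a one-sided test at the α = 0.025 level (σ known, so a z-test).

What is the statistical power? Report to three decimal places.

Power ≈ 0.792

Noncentrality parameter: δ = d·√(n/2) = 0.45 × √(76/2) = 2.7740
One-sided α = 0.025 → critical value z_{0.025} = 1.960.
Power = P(Z > 1.960 − δ) = Φ(0.814) = 0.7922.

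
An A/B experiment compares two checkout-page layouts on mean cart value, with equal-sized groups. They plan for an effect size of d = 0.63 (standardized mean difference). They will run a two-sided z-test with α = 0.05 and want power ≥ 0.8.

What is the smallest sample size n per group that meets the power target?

n = 40 per group

Set Φ(δ − 1.960) = 0.8; then δ − 1.960 = Φ⁻¹(0.8) = 0.842, giving δ = 2.802.
(The Φ(−δ − z_{α/2}) term is vanishingly small for δ > 0 and is dropped in the standard sample-size formula.)
δ = d·√(n/2) ⇒ n = 2(δ/d)² = 2 × (2.802 / 0.63)² = 39.55.
Rounding up, n = 40 per group.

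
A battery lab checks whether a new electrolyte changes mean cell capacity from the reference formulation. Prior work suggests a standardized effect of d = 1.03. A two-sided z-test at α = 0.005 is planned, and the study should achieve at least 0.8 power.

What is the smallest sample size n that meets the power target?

n = 13

For power 0.8 need Φ(δ − z_{0.0025}) = 0.8, so δ = z_{0.0025} + z_{0.20} = 2.807 + 0.842 = 3.649.
(For δ > 0 the lower-tail rejection region contributes negligibly to power, so the one-term inversion is standard.)
δ = d·√n ⇒ n = (δ/d)² = (3.649 / 1.03)² = 12.55.
Rounding up, n = 13.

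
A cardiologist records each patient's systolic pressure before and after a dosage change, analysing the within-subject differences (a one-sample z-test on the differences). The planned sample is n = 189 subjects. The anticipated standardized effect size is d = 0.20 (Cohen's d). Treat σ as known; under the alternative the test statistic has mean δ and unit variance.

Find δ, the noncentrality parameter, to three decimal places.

δ ≈ 2.750

The noncentrality parameter scales effect size by the design's sample-size factor: δ = d·√n = 0.20 × √189 = 2.7495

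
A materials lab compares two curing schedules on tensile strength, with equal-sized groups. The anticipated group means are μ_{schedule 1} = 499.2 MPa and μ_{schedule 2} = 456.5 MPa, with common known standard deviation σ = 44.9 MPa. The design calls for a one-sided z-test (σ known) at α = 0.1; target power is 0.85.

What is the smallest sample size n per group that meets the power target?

n = 12 per group

Standardized effect: d = |μ_{schedule 1} − μ_{schedule 2}| / σ = |499.2 − 456.5| / 44.9 = 0.9510
For power 0.85 need Φ(δ − z_{0.1}) = 0.85, so δ = z_{0.1} + z_{0.15} = 1.282 + 1.036 = 2.318.
δ = d·√(n/2) ⇒ n = 2(δ/d)² = 2 × (2.318 / 0.9510)² = 11.88.
Rounding up, n = 12 per group.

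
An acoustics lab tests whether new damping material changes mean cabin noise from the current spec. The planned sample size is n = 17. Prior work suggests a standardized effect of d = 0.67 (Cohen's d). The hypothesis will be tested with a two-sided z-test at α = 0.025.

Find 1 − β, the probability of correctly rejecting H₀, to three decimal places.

Noncentrality parameter: δ = d·√n = 0.67 × √17 = 2.7625
Critical value for a two-sided test at α = 0.025: z_{α/2} = 2.241.
Power = Φ(δ − 2.241) + Φ(−δ − 2.241) = Φ(0.521) + Φ(-5.004) = 0.6988 + 0.0000 = 0.6988.

Power ≈ 0.699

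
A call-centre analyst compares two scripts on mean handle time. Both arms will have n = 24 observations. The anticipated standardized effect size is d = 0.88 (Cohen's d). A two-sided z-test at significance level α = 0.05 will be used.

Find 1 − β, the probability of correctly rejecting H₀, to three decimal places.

Noncentrality parameter: δ = d·√(n/2) = 0.88 × √(24/2) = 3.0484
Critical value for a two-sided test at α = 0.05: z_{α/2} = 1.960.
Power = Φ(δ − 1.960) + Φ(−δ − 1.960) = Φ(1.088) + Φ(-5.008) = 0.8618 + 0.0000 = 0.8618.

Power ≈ 0.862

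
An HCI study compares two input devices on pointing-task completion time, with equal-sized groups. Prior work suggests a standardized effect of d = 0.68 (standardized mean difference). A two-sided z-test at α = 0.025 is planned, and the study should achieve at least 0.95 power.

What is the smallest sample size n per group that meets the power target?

Set Φ(δ − 2.241) = 0.95; then δ − 2.241 = Φ⁻¹(0.95) = 1.645, giving δ = 3.886.
(Ignoring the negligible lower-tail rejection probability gives the usual closed-form inversion.)
δ = d·√(n/2) ⇒ n = 2(δ/d)² = 2 × (3.886 / 0.68)² = 65.32.
Rounding up, n = 66 per group.

n = 66 per group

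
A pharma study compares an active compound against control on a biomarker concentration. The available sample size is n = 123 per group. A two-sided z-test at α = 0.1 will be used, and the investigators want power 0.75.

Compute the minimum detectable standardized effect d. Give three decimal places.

d ≈ 0.296

Required noncentrality: δ = z_{0.05} + z_{0.25} = 1.645 + 0.674 = 2.319.
(Lower-tail contribution to power is negligible for δ > 0.)
δ = d·√(n/2) ⇒ d = δ/√(n/2) = 2.319/√(123/2) = 0.2958.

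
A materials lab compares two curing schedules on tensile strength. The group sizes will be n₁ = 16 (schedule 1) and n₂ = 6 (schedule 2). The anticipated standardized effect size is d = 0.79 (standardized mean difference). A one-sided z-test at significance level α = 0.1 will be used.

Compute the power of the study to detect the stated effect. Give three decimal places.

Power ≈ 0.644

Noncentrality parameter: δ = d / √(1/n₁ + 1/n₂) = 0.79 / √(1/16 + 1/6) = 1.6503
One-sided α = 0.1 → critical value z_{0.1} = 1.282.
Power = Φ(δ − 1.282) = Φ(0.369) = 0.6438.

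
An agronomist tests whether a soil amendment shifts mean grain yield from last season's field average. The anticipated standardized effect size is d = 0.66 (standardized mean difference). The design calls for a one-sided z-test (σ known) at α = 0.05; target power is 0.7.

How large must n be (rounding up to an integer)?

n = 11

For power 0.7 need Φ(δ − z_{0.05}) = 0.7, so δ = z_{0.05} + z_{0.30} = 1.645 + 0.524 = 2.169.
δ = d·√n ⇒ n = (δ/d)² = (2.169 / 0.66)² = 10.80.
Rounding up, n = 11.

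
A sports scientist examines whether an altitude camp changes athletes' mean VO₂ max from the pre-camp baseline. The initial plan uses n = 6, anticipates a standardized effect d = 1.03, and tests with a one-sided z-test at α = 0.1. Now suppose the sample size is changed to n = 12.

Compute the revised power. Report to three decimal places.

With n = 12: δ = d·√n = 1.03 × √12 = 3.5680. Critical value z_{0.1} = 1.282.
Revised power = P(Z > 1.282 − δ) = Φ(2.286) = 0.9889.

Power ≈ 0.989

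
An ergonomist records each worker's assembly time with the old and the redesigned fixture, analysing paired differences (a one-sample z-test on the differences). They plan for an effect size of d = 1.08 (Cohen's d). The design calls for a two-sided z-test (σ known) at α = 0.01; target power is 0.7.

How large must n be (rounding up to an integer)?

For power 0.7 need Φ(δ − z_{0.005}) = 0.7, so δ = z_{0.005} + z_{0.30} = 2.576 + 0.524 = 3.100.
(The Φ(−δ − z_{α/2}) term is vanishingly small for δ > 0 and is dropped in the standard sample-size formula.)
δ = d·√n ⇒ n = (δ/d)² = (3.100 / 1.08)² = 8.24.
Round up to the next whole unit.

n = 9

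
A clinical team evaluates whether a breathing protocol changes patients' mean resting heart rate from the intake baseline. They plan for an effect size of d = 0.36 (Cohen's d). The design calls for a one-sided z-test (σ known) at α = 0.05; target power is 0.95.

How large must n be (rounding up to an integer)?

For power 0.95 need Φ(δ − z_{0.05}) = 0.95, so δ = z_{0.05} + z_{0.05} = 1.645 + 1.645 = 3.290.
δ = d·√n ⇒ n = (δ/d)² = (3.290 / 0.36)² = 83.50.
Round up to the next whole unit.

n = 84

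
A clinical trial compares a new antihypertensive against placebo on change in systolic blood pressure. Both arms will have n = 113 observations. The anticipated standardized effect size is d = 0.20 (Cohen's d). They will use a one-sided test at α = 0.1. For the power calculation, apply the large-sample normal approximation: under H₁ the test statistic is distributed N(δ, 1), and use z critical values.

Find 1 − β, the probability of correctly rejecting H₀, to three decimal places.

Noncentrality parameter: δ = d·√(n/2) = 0.20 × √(113/2) = 1.5033
One-sided α = 0.1 → critical value z_{0.1} = 1.282.
Power = P(Z > 1.282 − δ) = Φ(0.222) = 0.5878.

Power ≈ 0.588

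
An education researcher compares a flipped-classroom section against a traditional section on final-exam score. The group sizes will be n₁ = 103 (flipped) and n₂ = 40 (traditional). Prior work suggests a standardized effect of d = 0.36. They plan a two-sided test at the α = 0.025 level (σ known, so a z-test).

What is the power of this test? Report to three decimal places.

Power ≈ 0.379

Noncentrality parameter: δ = d / √(1/n₁ + 1/n₂) = 0.36 / √(1/103 + 1/40) = 1.9323
Critical value for a two-sided test at α = 0.025: z_{α/2} = 2.241.
Power = Φ(δ − 2.241) + Φ(−δ − 2.241) = Φ(-0.309) + Φ(-4.174) = 0.3786 + 0.0000 = 0.3787.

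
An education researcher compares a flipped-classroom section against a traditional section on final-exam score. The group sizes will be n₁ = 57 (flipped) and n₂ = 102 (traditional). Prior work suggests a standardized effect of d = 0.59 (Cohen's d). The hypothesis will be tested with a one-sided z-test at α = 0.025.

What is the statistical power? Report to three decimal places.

Power ≈ 0.946

Noncentrality parameter: δ = d / √(1/n₁ + 1/n₂) = 0.59 / √(1/57 + 1/102) = 3.5677
One-sided α = 0.025 → critical value z_{0.025} = 1.960.
Power = P(Z > 1.960 − δ) = Φ(1.608) = 0.9461.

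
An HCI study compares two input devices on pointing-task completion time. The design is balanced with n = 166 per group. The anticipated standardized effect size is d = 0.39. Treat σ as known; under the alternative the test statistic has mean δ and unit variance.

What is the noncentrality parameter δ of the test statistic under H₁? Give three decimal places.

δ ≈ 3.553

The noncentrality parameter scales effect size by the design's sample-size factor: δ = d·√(n/2) = 0.39 × √(166/2) = 3.5531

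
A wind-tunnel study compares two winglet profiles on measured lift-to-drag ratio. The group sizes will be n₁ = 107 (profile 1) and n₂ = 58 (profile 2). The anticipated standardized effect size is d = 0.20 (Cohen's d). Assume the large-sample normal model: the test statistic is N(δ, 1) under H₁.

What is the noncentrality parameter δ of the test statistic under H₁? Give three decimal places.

The noncentrality parameter scales effect size by the design's sample-size factor: δ = d / √(1/n₁ + 1/n₂) = 0.20 / √(1/107 + 1/58) = 1.2266

δ ≈ 1.227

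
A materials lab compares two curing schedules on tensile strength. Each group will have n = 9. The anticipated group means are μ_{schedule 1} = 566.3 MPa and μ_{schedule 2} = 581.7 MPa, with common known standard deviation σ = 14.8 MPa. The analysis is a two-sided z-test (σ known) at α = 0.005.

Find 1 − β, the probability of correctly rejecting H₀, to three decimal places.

Standardized effect: d = |μ_{schedule 1} − μ_{schedule 2}| / σ = |566.3 − 581.7| / 14.8 = 1.0405
Noncentrality parameter: δ = d·√(n/2) = 1.0405 × √(9/2) = 2.2073
Critical value for a two-sided test at α = 0.005: z_{α/2} = 2.807.
Power = Φ(δ − 2.807) + Φ(−δ − 2.807) = Φ(-0.600) + Φ(-5.014) = 0.2743 + 0.0000 = 0.2743.

Power ≈ 0.274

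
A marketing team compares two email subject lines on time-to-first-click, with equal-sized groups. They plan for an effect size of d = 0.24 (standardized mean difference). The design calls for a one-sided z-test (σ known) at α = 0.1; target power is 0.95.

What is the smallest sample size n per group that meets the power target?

Set Φ(δ − 1.282) = 0.95; then δ − 1.282 = Φ⁻¹(0.95) = 1.645, giving δ = 2.926.
δ = d·√(n/2) ⇒ n = 2(δ/d)² = 2 × (2.926 / 0.24)² = 297.36.
Round up to the next whole unit.

n = 298 per group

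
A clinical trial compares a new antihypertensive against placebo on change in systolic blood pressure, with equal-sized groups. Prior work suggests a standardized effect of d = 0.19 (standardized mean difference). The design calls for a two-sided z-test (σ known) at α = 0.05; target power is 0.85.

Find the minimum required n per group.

n = 498 per group

Set Φ(δ − 1.960) = 0.85; then δ − 1.960 = Φ⁻¹(0.85) = 1.036, giving δ = 2.996.
(For δ > 0 the lower-tail rejection region contributes negligibly to power, so the one-term inversion is standard.)
δ = d·√(n/2) ⇒ n = 2(δ/d)² = 2 × (2.996 / 0.19)² = 497.42.
Round up to the next whole unit.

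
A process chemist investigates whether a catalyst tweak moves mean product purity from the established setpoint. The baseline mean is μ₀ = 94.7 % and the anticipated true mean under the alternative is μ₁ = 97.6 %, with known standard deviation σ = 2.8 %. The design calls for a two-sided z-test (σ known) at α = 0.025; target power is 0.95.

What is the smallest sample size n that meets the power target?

n = 15

Standardized effect: d = |μ₁ − μ₀| / σ = |97.6 − 94.7| / 2.8 = 1.0357
For power 0.95 need Φ(δ − z_{0.0125}) = 0.95, so δ = z_{0.0125} + z_{0.05} = 2.241 + 1.645 = 3.886.
(The Φ(−δ − z_{α/2}) term is vanishingly small for δ > 0 and is dropped in the standard sample-size formula.)
δ = d·√n ⇒ n = (δ/d)² = (3.886 / 1.0357)² = 14.08.
Rounding up, n = 15.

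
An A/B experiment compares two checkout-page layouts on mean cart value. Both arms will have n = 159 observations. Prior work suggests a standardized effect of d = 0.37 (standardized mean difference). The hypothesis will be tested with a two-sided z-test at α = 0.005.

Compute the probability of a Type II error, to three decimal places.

β ≈ 0.311

Noncentrality parameter: λ = d·√(n/2) = 0.37 × √(159/2) = 3.2990
Two-sided α = 0.005 → critical value z_{0.0025} = 2.807.
Power = Φ(λ − 2.807) + Φ(−λ − 2.807) = Φ(0.492) + Φ(-6.106) = 0.6886 + 0.0000 = 0.6886.
Type II error: β = 1 − power = 1 − 0.6886 = 0.3114.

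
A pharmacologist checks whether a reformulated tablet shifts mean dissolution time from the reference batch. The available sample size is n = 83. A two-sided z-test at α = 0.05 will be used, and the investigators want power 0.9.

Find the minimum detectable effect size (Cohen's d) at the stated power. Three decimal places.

Need Φ(δ − 1.960) = 0.9, so δ = 1.960 + 1.282 = 3.242.
(The second rejection-region term Φ(−δ − z_{α/2}) is negligible and dropped.)
δ = d·√n ⇒ d = δ/√n = 3.242/√83 = 0.3558.

d ≈ 0.356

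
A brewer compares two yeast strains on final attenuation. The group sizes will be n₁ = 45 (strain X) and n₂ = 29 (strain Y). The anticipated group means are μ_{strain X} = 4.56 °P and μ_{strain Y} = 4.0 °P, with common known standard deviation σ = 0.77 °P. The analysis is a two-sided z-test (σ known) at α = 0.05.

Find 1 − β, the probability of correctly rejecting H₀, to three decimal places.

Standardized effect: d = |μ_{strain X} − μ_{strain Y}| / σ = |4.56 − 4.0| / 0.77 = 0.7273
Noncentrality parameter: δ = d / √(1/n₁ + 1/n₂) = 0.7273 / √(1/45 + 1/29) = 3.0541
Critical value for a two-sided test at α = 0.05: z_{α/2} = 1.960.
Power = Φ(δ − 1.960) + Φ(−δ − 1.960) = Φ(1.094) + Φ(-5.014) = 0.8631 + 0.0000 = 0.8631.

Power ≈ 0.863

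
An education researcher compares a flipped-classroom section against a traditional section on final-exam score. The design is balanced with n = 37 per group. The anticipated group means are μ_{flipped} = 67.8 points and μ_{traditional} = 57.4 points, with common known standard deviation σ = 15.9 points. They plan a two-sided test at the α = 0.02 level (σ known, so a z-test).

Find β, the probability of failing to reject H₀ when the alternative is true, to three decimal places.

β ≈ 0.313

Standardized effect: d = |μ_{flipped} − μ_{traditional}| / σ = |67.8 − 57.4| / 15.9 = 0.6541
Noncentrality parameter: δ = d·√(n/2) = 0.6541 × √(37/2) = 2.8133
Critical value for a two-sided test at α = 0.02: z_{α/2} = 2.326.
Power = Φ(δ − 2.326) + Φ(−δ − 2.326) = Φ(0.487) + Φ(-5.140) = 0.6869 + 0.0000 = 0.6869.
Type II error: β = 1 − power = 1 − 0.6869 = 0.3131.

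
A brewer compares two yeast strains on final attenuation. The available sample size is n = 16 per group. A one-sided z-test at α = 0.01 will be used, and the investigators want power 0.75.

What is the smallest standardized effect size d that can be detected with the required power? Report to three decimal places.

d ≈ 1.061

Need Φ(δ − 2.326) = 0.75, so δ = 2.326 + 0.674 = 3.001.
δ = d·√(n/2) ⇒ d = δ/√(n/2) = 3.001/√(16/2) = 1.0610.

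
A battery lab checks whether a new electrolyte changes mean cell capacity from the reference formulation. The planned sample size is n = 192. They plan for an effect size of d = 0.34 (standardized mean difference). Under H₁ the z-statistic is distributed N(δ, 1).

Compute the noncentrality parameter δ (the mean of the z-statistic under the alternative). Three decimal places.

The noncentrality parameter scales effect size by the design's sample-size factor: δ = d·√n = 0.34 × √192 = 4.7112

δ ≈ 4.711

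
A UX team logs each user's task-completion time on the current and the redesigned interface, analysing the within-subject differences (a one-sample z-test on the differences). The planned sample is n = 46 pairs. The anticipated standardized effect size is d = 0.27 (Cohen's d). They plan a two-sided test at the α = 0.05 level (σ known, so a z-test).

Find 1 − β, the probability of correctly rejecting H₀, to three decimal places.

Power ≈ 0.449

Noncentrality parameter: δ = d·√n = 0.27 × √46 = 1.8312
Critical value for a two-sided test at α = 0.05: z_{α/2} = 1.960.
Power = Φ(δ − 1.960) + Φ(−δ − 1.960) = Φ(-0.129) + Φ(-3.791) = 0.4488 + 0.0001 = 0.4489.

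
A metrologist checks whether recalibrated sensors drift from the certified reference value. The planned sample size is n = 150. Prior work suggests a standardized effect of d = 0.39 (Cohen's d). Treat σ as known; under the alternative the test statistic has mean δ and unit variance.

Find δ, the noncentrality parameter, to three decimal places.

δ = d·√n = 0.39 × √150 = 4.7765

δ ≈ 4.777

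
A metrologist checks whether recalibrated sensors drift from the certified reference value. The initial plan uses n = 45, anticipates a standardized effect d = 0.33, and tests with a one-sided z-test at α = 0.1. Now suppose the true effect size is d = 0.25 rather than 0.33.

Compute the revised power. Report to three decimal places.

With d = 0.25: δ = d·√n = 0.25 × √45 = 1.6771. Critical value z_{0.1} = 1.282.
Revised power = Φ(δ − 1.282) = Φ(0.395) = 0.6538.

Power ≈ 0.654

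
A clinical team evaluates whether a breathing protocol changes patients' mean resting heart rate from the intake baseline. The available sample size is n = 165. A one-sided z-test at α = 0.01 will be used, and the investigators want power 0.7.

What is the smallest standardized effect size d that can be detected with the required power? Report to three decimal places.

Required noncentrality: δ = z_{0.01} + z_{0.30} = 2.326 + 0.524 = 2.851.
δ = d·√n ⇒ d = δ/√n = 2.851/√165 = 0.2219.

d ≈ 0.222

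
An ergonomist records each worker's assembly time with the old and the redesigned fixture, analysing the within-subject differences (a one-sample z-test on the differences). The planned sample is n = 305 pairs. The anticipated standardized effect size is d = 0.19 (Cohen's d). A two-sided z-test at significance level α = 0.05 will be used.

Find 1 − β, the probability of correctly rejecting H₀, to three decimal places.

Power ≈ 0.913

Noncentrality parameter: δ = d·√n = 0.19 × √305 = 3.3182
Two-sided α = 0.05 → critical value z_{0.025} = 1.960.
Power = Φ(δ − 1.960) + Φ(−δ − 1.960) = Φ(1.358) + Φ(-5.278) = 0.9128 + 0.0000 = 0.9128.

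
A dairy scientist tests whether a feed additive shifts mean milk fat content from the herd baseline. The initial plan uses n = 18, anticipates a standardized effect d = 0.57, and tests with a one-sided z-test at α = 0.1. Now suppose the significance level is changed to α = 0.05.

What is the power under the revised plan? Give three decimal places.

Power ≈ 0.780

δ = d·√n = 0.57 × √18 = 2.4183 (unchanged). New critical value: z_{0.05} = 1.645.
Revised power = P(Z > 1.645 − δ) = Φ(0.773) = 0.7804.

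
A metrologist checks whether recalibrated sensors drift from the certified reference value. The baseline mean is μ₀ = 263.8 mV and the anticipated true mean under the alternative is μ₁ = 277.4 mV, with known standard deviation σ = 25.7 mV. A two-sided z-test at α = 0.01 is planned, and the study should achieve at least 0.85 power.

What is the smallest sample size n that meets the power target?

n = 47

Standardized effect: d = |μ₁ − μ₀| / σ = |277.4 − 263.8| / 25.7 = 0.5292
For power 0.85 need Φ(δ − z_{0.005}) = 0.85, so δ = z_{0.005} + z_{0.15} = 2.576 + 1.036 = 3.612.
(Ignoring the negligible lower-tail rejection probability gives the usual closed-form inversion.)
δ = d·√n ⇒ n = (δ/d)² = (3.612 / 0.5292)² = 46.60.
Round up to the next whole unit.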